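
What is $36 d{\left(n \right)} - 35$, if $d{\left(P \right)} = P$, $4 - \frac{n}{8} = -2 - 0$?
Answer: $1693$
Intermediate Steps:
$n = 48$ ($n = 32 - 8 \left(-2 - 0\right) = 32 - 8 \left(-2 + 0\right) = 32 - -16 = 32 + 16 = 48$)
$36 d{\left(n \right)} - 35 = 36 \cdot 48 - 35 = 1728 - 35 = 1693$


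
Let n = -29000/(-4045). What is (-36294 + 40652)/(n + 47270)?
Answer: 1762811/19123615 ≈ 0.092180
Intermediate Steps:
n = 5800/809 (n = -29000*(-1/4045) = 5800/809 ≈ 7.1693)
(-36294 + 40652)/(n + 47270) = (-36294 + 40652)/(5800/809 + 47270) = 4358/(38247230/809) = 4358*(809/38247230) = 1762811/19123615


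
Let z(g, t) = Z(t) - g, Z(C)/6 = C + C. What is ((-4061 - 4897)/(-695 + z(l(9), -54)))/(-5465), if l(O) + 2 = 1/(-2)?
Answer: -17916/14651665 ≈ -0.0012228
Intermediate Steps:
l(O) = -5/2 (l(O) = -2 + 1/(-2) = -2 - ½ = -5/2)
Z(C) = 12*C (Z(C) = 6*(C + C) = 6*(2*C) = 12*C)
z(g, t) = -g + 12*t (z(g, t) = 12*t - g = -g + 12*t)
((-4061 - 4897)/(-695 + z(l(9), -54)))/(-5465) = ((-4061 - 4897)/(-695 + (-1*(-5/2) + 12*(-54))))/(-5465) = -8958/(-695 + (5/2 - 648))*(-1/5465) = -8958/(-695 - 1291/2)*(-1/5465) = -8958/(-2681/2)*(-1/5465) = -8958*(-2/2681)*(-1/5465) = (17916/2681)*(-1/5465) = -17916/14651665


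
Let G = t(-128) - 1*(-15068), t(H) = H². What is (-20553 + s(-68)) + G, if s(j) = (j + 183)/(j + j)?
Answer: 1482149/136 ≈ 10898.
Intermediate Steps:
s(j) = (183 + j)/(2*j) (s(j) = (183 + j)/((2*j)) = (183 + j)*(1/(2*j)) = (183 + j)/(2*j))
G = 31452 (G = (-128)² - 1*(-15068) = 16384 + 15068 = 31452)
(-20553 + s(-68)) + G = (-20553 + (½)*(183 - 68)/(-68)) + 31452 = (-20553 + (½)*(-1/68)*115) + 31452 = (-20553 - 115/136) + 31452 = -2795323/136 + 31452 = 1482149/136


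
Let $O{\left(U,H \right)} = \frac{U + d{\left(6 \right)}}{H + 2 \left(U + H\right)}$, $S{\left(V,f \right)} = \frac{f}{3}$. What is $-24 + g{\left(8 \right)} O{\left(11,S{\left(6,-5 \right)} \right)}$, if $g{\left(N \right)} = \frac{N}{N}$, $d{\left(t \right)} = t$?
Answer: $-23$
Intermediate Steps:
$S{\left(V,f \right)} = \frac{f}{3}$ ($S{\left(V,f \right)} = f \frac{1}{3} = \frac{f}{3}$)
$g{\left(N \right)} = 1$
$O{\left(U,H \right)} = \frac{6 + U}{2 U + 3 H}$ ($O{\left(U,H \right)} = \frac{U + 6}{H + 2 \left(U + H\right)} = \frac{6 + U}{H + 2 \left(H + U\right)} = \frac{6 + U}{H + \left(2 H + 2 U\right)} = \frac{6 + U}{2 U + 3 H}$)
$-24 + g{\left(8 \right)} O{\left(11,S{\left(6,-5 \right)} \right)} = -24 + 1 \frac{6 + 11}{2 \cdot 11 + 3 \cdot \frac{1}{3} \left(-5\right)} = -24 + 1 \frac{1}{22 + 3 \left(- \frac{5}{3}\right)} 17 = -24 + 1 \frac{1}{22 - 5} \cdot 17 = -24 + 1 \cdot \frac{1}{17} \cdot 17 = -24 + 1 \cdot 1 = -24 + 1 = -23$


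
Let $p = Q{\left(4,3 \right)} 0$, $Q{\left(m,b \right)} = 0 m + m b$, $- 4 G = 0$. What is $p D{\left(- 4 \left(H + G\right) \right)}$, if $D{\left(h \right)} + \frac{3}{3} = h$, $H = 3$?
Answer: $0$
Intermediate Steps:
$G = 0$ ($G = \left(- \frac{1}{4}\right) 0 = 0$)
$D{\left(h \right)} = -1 + h$
$Q{\left(m,b \right)} = b m$ ($Q{\left(m,b \right)} = 0 + b m = b m$)
$p = 0$ ($p = 3 \cdot 4 \cdot 0 = 12 \cdot 0 = 0$)
$p D{\left(- 4 \left(H + G\right) \right)} = 0 \left(-1 - 4 \left(3 + 0\right)\right) = 0 \left(-1 - 12\right) = 0 \left(-13\right) = 0$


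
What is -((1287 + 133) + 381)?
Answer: -1801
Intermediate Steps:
-((1287 + 133) + 381) = -(1420 + 381) = -1*1801 = -1801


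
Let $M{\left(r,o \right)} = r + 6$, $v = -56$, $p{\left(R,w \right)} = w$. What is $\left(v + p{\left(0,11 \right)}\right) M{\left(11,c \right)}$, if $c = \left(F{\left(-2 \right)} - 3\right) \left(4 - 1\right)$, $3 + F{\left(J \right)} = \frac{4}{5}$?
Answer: $-765$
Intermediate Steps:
$F{\left(J \right)} = - \frac{11}{5}$ ($F{\left(J \right)} = -3 + \frac{4}{5} = - \frac{11}{5}$)
$c = - \frac{78}{5}$ ($c = \left(- \frac{11}{5} - 3\right) \left(4 - 1\right) = \left(- \frac{26}{5}\right) 3 = - \frac{78}{5} \approx -15.6$)
$M{\left(r,o \right)} = 6 + r$
$\left(v + p{\left(0,11 \right)}\right) M{\left(11,c \right)} = \left(-56 + 11\right) \left(6 + 11\right) = \left(-45\right) 17 = -765$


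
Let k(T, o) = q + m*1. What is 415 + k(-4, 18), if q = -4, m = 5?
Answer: 416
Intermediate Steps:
k(T, o) = 1 (k(T, o) = -4 + 5*1 = -4 + 5 = 1)
415 + k(-4, 18) = 415 + 1 = 416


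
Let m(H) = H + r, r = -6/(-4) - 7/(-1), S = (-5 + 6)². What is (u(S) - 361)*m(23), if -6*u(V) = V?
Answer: -45507/4 ≈ -11377.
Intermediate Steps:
S = 1 (S = 1² = 1)
u(V) = -V/6
r = 17/2 (r = -6*(-¼) - 7*(-1) = 3/2 + 7 = 17/2 ≈ 8.5000)
m(H) = 17/2 + H (m(H) = H + 17/2 = 17/2 + H)
(u(S) - 361)*m(23) = (-⅙*1 - 361)*(17/2 + 23) = (-⅙ - 361)*(63/2) = -2167/6*63/2 = -45507/4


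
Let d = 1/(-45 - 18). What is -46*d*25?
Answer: 1150/63 ≈ 18.254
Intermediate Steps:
d = -1/63 (d = 1/(-63) = -1/63 ≈ -0.015873)
-46*d*25 = -46*(-1/63)*25 = (46/63)*25 = 1150/63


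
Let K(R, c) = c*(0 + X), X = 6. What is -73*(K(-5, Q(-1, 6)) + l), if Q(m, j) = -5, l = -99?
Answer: 9417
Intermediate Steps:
K(R, c) = 6*c (K(R, c) = c*(0 + 6) = c*6 = 6*c)
-73*(K(-5, Q(-1, 6)) + l) = -73*(6*(-5) - 99) = -73*(-30 - 99) = -73*(-129) = 9417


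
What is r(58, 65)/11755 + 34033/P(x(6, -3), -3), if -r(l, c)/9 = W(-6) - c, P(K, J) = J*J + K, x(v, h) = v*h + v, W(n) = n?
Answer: -400055998/35265 ≈ -11344.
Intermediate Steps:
x(v, h) = v + h*v (x(v, h) = h*v + v = v + h*v)
P(K, J) = K + J² (P(K, J) = J² + K = K + J²)
r(l, c) = 54 + 9*c (r(l, c) = -9*(-6 - c) = 54 + 9*c)
r(58, 65)/11755 + 34033/P(x(6, -3), -3) = (54 + 9*65)/11755 + 34033/(6*(1 - 3) + (-3)²) = (54 + 585)*(1/11755) + 34033/(6*(-2) + 9) = 639*(1/11755) + 34033/(-12 + 9) = 639/11755 + 34033/(-3) = 639/11755 + 34033*(-⅓) = 639/11755 - 34033/3 = -400055998/35265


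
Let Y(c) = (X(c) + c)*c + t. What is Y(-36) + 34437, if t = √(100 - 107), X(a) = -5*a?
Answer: 29253 + I*√7 ≈ 29253.0 + 2.6458*I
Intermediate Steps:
t = I*√7 (t = √(-7) = I*√7 ≈ 2.6458*I)
Y(c) = -4*c² + I*√7 (Y(c) = (-5*c + c)*c + I*√7 = (-4*c)*c + I*√7 = -4*c² + I*√7)
Y(-36) + 34437 = (-4*(-36)² + I*√7) + 34437 = (-4*1296 + I*√7) + 34437 = (-5184 + I*√7) + 34437 = 29253 + I*√7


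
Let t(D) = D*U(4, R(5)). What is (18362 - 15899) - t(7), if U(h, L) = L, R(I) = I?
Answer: 2428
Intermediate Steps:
t(D) = 5*D (t(D) = D*5 = 5*D)
(18362 - 15899) - t(7) = (18362 - 15899) - 5*7 = 2463 - 1*35 = 2463 - 35 = 2428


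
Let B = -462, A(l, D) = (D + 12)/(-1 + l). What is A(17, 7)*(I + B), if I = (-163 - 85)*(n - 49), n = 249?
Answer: -475589/8 ≈ -59449.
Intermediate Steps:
A(l, D) = (12 + D)/(-1 + l)
I = -49600 (I = (-163 - 85)*(249 - 49) = -248*200 = -49600)
A(17, 7)*(I + B) = ((12 + 7)/(-1 + 17))*(-49600 - 462) = (19/16)*(-50062) = -475589/8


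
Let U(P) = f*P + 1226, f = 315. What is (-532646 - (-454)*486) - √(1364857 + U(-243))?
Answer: -312002 - 3*√143282 ≈ -3.1314e+5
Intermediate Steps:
U(P) = 1226 + 315*P (U(P) = 315*P + 1226 = 1226 + 315*P)
(-532646 - (-454)*486) - √(1364857 + U(-243)) = (-532646 - (-454)*486) - √(1364857 + (1226 + 315*(-243))) = (-532646 - 1*(-220644)) - √(1364857 + (1226 - 76545)) = (-532646 + 220644) - √(1364857 - 75319) = -312002 - √1289538 = -312002 - 3*√143282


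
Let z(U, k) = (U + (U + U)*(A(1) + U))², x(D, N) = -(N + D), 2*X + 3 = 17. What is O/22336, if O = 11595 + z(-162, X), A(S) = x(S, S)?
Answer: 2806256271/22336 ≈ 1.2564e+5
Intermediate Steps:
X = 7 (X = -3/2 + (½)*17 = -3/2 + 17/2 = 7)
x(D, N) = -D - N (x(D, N) = -(D + N) = -D - N)
A(S) = -2*S (A(S) = -S - S = -2*S)
z(U, k) = (U + 2*U*(-2 + U))² (z(U, k) = (U + (U + U)*(-2*1 + U))² = (U + (2*U)*(-2 + U))² = (U + 2*U*(-2 + U))²)
O = 2806256271 (O = 11595 + (-162)²*(-3 + 2*(-162))² = 11595 + 26244*(-3 - 324)² = 11595 + 26244*(-327)² = 11595 + 26244*106929 = 11595 + 2806244676 = 2806256271)
O/22336 = 2806256271/22336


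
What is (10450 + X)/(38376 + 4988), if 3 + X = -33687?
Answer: -5810/10841 ≈ -0.53593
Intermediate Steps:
X = -33690 (X = -3 - 33687 = -33690)
(10450 + X)/(38376 + 4988) = (10450 - 33690)/(38376 + 4988) = -23240/43364 = -23240*1/43364 = -5810/10841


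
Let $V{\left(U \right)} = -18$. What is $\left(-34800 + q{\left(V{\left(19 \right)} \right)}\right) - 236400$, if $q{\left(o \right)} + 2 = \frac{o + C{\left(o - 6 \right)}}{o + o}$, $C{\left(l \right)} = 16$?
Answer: $- \frac{4881635}{18} \approx -2.712 \cdot 10^{5}$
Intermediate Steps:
$q{\left(o \right)} = -2 + \frac{16 + o}{2 o}$ ($q{\left(o \right)} = -2 + \frac{o + 16}{o + o} = -2 + \frac{16 + o}{2 o}$)
$\left(-34800 + q{\left(V{\left(19 \right)} \right)}\right) - 236400 = \left(-34800 - \left(\frac{3}{2} - \frac{8}{-18}\right)\right) - 236400 = \left(-34800 + \left(- \frac{3}{2} + 8 \left(- \frac{1}{18}\right)\right)\right) - 236400 = \left(-34800 - \frac{35}{18}\right) - 236400 = - \frac{626435}{18} - 236400 = - \frac{4881635}{18}$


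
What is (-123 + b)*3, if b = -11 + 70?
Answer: -192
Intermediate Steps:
b = 59
(-123 + b)*3 = (-123 + 59)*3 = -64*3 = -192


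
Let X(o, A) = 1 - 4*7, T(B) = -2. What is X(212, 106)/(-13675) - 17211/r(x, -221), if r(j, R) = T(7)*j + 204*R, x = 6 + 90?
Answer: 78860959/206383100 ≈ 0.38211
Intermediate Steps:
x = 96
X(o, A) = -27 (X(o, A) = 1 - 28 = -27)
r(j, R) = -2*j + 204*R
X(212, 106)/(-13675) - 17211/r(x, -221) = -27/(-13675) - 17211/(-2*96 + 204*(-221)) = -27*(-1/13675) - 17211/(-192 - 45084) = 27/13675 - 17211/(-45276) = 27/13675 - 17211*(-1/45276) = 27/13675 + 5737/15092 = 78860959/206383100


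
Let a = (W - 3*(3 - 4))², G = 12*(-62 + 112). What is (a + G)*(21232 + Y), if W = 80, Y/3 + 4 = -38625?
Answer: -708871295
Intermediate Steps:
Y = -115887 (Y = -12 + 3*(-38625) = -12 - 115875 = -115887)
G = 600 (G = 12*50 = 600)
a = 6889 (a = (80 - 3*(3 - 4))² = (80 - 3*(-1))² = (80 + 3)² = 83² = 6889)
(a + G)*(21232 + Y) = (6889 + 600)*(21232 - 115887) = 7489*(-94655) = -708871295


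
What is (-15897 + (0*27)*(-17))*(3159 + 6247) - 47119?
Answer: -149574301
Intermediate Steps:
(-15897 + (0*27)*(-17))*(3159 + 6247) - 47119 = (-15897 + 0*(-17))*9406 - 47119 = (-15897 + 0)*9406 - 47119 = -15897*9406 - 47119 = -149527182 - 47119 = -149574301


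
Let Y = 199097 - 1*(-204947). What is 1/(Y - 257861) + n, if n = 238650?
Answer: 34886572951/146183 ≈ 2.3865e+5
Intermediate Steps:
Y = 404044 (Y = 199097 + 204947 = 404044)
1/(Y - 257861) + n = 1/(404044 - 257861) + 238650 = 1/146183 + 238650 = 34886572951/146183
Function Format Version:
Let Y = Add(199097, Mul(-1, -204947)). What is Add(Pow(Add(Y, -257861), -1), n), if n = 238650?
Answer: Rational(34886572951, 146183) ≈ 2.3865e+5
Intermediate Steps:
Y = 404044 (Y = Add(199097, 204947) = 404044)
Add(Pow(Add(Y, -257861), -1), n) = Add(Pow(Add(404044, -257861), -1), 238650) = Add(Pow(146183, -1), 238650) = Add(Rational(1, 146183), 238650) = Rational(34886572951, 146183)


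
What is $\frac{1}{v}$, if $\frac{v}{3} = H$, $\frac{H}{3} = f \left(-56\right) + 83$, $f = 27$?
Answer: $- \frac{1}{12861} \approx -7.7754 \cdot 10^{-5}$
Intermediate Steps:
$H = -4287$ ($H = 3 \left(27 \left(-56\right) + 83\right) = 3 \left(-1512 + 83\right) = 3 \left(-1429\right) = -4287$)
$v = -12861$ ($v = 3 \left(-4287\right) = -12861$)
$\frac{1}{v} = \frac{1}{-12861} = - \frac{1}{12861}$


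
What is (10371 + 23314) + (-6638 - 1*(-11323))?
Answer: 38370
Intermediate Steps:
(10371 + 23314) + (-6638 - 1*(-11323)) = 33685 + (-6638 + 11323) = 33685 + 4685 = 38370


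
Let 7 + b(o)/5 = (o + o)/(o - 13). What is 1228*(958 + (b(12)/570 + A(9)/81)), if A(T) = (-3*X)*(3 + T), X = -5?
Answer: 201578042/171 ≈ 1.1788e+6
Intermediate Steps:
b(o) = -35 + 10*o/(-13 + o) (b(o) = -35 + 5*((o + o)/(o - 13)) = -35 + 5*((2*o)/(-13 + o)) = -35 + 5*(2*o/(-13 + o)) = -35 + 10*o/(-13 + o))
A(T) = 45 + 15*T (A(T) = (-3*(-5))*(3 + T) = 15*(3 + T) = 45 + 15*T)
1228*(958 + (b(12)/570 + A(9)/81)) = 1228*(958 + ((5*(91 - 5*12)/(-13 + 12))/570 + (45 + 15*9)/81)) = 1228*(958 + ((5*(91 - 60)/(-1))*(1/570) + (45 + 135)*(1/81))) = 1228*(958 + ((5*(-1)*31)*(1/570) + 180*(1/81))) = 1228*(958 + (-155*1/570 + 20/9)) = 1228*(958 + (-31/114 + 20/9)) = 1228*(958 + 667/342) = 1228*(328303/342) = 201578042/171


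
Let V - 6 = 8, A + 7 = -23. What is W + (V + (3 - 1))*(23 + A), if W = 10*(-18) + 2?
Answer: -290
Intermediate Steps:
A = -30 (A = -7 - 23 = -30)
V = 14 (V = 6 + 8 = 14)
W = -178 (W = -180 + 2 = -178)
W + (V + (3 - 1))*(23 + A) = -178 + (14 + (3 - 1))*(23 - 30) = -178 + (14 + 2)*(-7) = -178 + 16*(-7) = -178 - 112 = -290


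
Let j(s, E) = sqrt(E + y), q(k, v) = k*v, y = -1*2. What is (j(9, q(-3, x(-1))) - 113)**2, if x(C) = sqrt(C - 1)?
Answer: (113 - sqrt(-2 - 3*I*sqrt(2)))**2 ≈ 12505.0 + 409.11*I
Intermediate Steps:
y = -2
x(C) = sqrt(-1 + C)
j(s, E) = sqrt(-2 + E) (j(s, E) = sqrt(E - 2) = sqrt(-2 + E))
(j(9, q(-3, x(-1))) - 113)**2 = (sqrt(-2 - 3*sqrt(-1 - 1)) - 113)**2 = (sqrt(-2 - 3*I*sqrt(2)) - 113)**2 = (-113 + sqrt(-2 - 3*I*sqrt(2)))**2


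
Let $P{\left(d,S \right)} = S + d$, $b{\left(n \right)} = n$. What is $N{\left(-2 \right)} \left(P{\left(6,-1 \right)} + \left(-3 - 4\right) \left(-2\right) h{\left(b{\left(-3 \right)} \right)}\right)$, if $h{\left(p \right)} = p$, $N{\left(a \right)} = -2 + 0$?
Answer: $74$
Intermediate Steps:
$N{\left(a \right)} = -2$
$N{\left(-2 \right)} \left(P{\left(6,-1 \right)} + \left(-3 - 4\right) \left(-2\right) h{\left(b{\left(-3 \right)} \right)}\right) = - 2 \left(\left(-1 + 6\right) + \left(-3 - 4\right) \left(-2\right) \left(-3\right)\right) = - 2 \left(5 + \left(-7\right) \left(-2\right) \left(-3\right)\right) = - 2 \left(5 + 14 \left(-3\right)\right) = - 2 \left(5 - 42\right) = \left(-2\right) \left(-37\right) = 74$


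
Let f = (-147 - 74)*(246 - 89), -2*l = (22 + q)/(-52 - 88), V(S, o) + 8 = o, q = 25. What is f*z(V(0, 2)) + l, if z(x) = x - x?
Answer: 47/280 ≈ 0.16786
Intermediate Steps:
V(S, o) = -8 + o
l = 47/280 (l = -(22 + 25)/(2*(-52 - 88)) = -47/(2*(-140)) = -47*(-1)/(2*140) = -1/2*(-47/140) = 47/280 ≈ 0.16786)
f = -34697 (f = -221*157 = -34697)
z(x) = 0
f*z(V(0, 2)) + l = -34697*0 + 47/280 = 0 + 47/280 = 47/280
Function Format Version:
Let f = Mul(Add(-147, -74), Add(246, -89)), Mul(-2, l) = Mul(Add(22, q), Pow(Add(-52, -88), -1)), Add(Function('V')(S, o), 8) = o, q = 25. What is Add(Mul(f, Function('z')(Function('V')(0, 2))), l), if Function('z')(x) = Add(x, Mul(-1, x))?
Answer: Rational(47, 280) ≈ 0.16786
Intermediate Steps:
Function('V')(S, o) = Add(-8, o)
l = Rational(47, 280) (l = Mul(Rational(-1, 2), Mul(Add(22, 25), Pow(Add(-52, -88), -1))) = Mul(Rational(-1, 2), Mul(47, Pow(-140, -1))) = Mul(Rational(-1, 2), Mul(47, Rational(-1, 140))) = Mul(Rational(-1, 2), Rational(-47, 140)) = Rational(47, 280) ≈ 0.16786)
f = -34697 (f = Mul(-221, 157) = -34697)
Function('z')(x) = 0
Add(Mul(f, Function('z')(Function('V')(0, 2))), l) = Add(Mul(-34697, 0), Rational(47, 280)) = Add(0, Rational(47, 280)) = Rational(47, 280)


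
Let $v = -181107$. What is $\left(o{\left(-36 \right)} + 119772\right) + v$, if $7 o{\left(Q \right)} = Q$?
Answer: $- \frac{429381}{7} \approx -61340.0$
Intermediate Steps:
$o{\left(Q \right)} = \frac{Q}{7}$
$\left(o{\left(-36 \right)} + 119772\right) + v = \left(\frac{1}{7} \left(-36\right) + 119772\right) - 181107 = \left(- \frac{36}{7} + 119772\right) - 181107 = \frac{838368}{7} - 181107 = - \frac{429381}{7}$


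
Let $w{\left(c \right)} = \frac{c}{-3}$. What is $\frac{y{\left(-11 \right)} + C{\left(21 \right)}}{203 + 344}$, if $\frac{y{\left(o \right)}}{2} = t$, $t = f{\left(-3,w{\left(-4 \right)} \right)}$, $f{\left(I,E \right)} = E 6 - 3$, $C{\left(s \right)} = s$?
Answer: $\frac{31}{547} \approx 0.056673$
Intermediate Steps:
$w{\left(c \right)} = - \frac{c}{3}$ ($w{\left(c \right)} = c \left(- \frac{1}{3}\right) = - \frac{c}{3}$)
$f{\left(I,E \right)} = -3 + 6 E$ ($f{\left(I,E \right)} = 6 E - 3 = -3 + 6 E$)
$t = 5$ ($t = -3 + 6 \left(\left(- \frac{1}{3}\right) \left(-4\right)\right) = -3 + 6 \cdot \frac{4}{3} = -3 + 8 = 5$)
$y{\left(o \right)} = 10$ ($y{\left(o \right)} = 2 \cdot 5 = 10$)
$\frac{y{\left(-11 \right)} + C{\left(21 \right)}}{203 + 344} = \frac{10 + 21}{203 + 344} = \frac{31}{547}$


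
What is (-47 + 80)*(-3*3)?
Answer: -297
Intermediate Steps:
(-47 + 80)*(-3*3) = 33*(-9) = -297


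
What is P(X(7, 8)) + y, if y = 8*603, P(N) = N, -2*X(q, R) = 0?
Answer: 4824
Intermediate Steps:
X(q, R) = 0 (X(q, R) = -½*0 = 0)
y = 4824
P(X(7, 8)) + y = 0 + 4824 = 4824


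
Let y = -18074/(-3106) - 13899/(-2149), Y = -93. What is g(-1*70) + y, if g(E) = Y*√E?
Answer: 41005660/3337397 - 93*I*√70 ≈ 12.287 - 778.09*I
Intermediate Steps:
g(E) = -93*√E
y = 41005660/3337397 (y = -18074*(-1/3106) - 13899*(-1/2149) = 9037/1553 + 13899/2149 = 41005660/3337397 ≈ 12.287)
g(-1*70) + y = -93*I*√70 + 41005660/3337397 = 41005660/3337397 - 93*I*√70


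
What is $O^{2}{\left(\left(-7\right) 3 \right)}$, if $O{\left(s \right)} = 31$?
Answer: $961$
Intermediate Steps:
$O^{2}{\left(\left(-7\right) 3 \right)} = 31^{2} = 961$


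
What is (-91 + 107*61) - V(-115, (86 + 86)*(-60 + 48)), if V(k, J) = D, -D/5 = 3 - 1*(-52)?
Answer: 6711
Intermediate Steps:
D = -275 (D = -5*(3 - 1*(-52)) = -5*(3 + 52) = -5*55 = -275)
V(k, J) = -275
(-91 + 107*61) - V(-115, (86 + 86)*(-60 + 48)) = (-91 + 107*61) - 1*(-275) = (-91 + 6527) + 275 = 6436 + 275 = 6711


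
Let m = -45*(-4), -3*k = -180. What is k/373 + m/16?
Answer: 17025/1492 ≈ 11.411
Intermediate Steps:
k = 60 (k = -1/3*(-180) = 60)
m = 180
k/373 + m/16 = 60/373 + 180/16 = 60*(1/373) + 180*(1/16) = 60/373 + 45/4 = 17025/1492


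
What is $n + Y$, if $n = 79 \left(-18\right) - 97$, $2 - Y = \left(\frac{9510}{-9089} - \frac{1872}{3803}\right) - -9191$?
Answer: $- \frac{370073839498}{34565467} \approx -10706.0$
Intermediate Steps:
$Y = - \frac{317568895125}{34565467}$ ($Y = 2 - \left(\left(\frac{9510}{-9089} - \frac{1872}{3803}\right) - -9191\right) = 2 - \left(\left(9510 \left(- \frac{1}{9089}\right) - \frac{1872}{3803}\right) + 9191\right) = 2 - \left(\left(- \frac{9510}{9089} - \frac{1872}{3803}\right) + 9191\right) = 2 - \left(- \frac{53181138}{34565467} + 9191\right) = 2 - \frac{317638026059}{34565467} = - \frac{317568895125}{34565467} \approx -9187.5$)
$n = -1519$ ($n = -1422 - 97 = -1519$)
$n + Y = -1519 - \frac{317568895125}{34565467} = - \frac{370073839498}{34565467}$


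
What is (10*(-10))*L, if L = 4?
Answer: -400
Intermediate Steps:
(10*(-10))*L = (10*(-10))*4 = -100*4 = -400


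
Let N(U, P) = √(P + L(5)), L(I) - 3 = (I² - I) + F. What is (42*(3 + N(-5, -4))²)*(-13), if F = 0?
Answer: -15288 - 3276*√19 ≈ -29568.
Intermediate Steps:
L(I) = 3 + I² - I (L(I) = 3 + ((I² - I) + 0) = 3 + (I² - I) = 3 + I² - I)
N(U, P) = √(23 + P) (N(U, P) = √(P + (3 + 5² - 1*5)) = √(P + (3 + 25 - 5)) = √(P + 23) = √(23 + P))
(42*(3 + N(-5, -4))²)*(-13) = (42*(3 + √(23 - 4))²)*(-13) = (42*(3 + √19)²)*(-13) = -546*(3 + √19)²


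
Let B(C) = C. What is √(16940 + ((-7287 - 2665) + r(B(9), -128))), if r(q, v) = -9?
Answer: √6979 ≈ 83.540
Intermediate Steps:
√(16940 + ((-7287 - 2665) + r(B(9), -128))) = √(16940 + ((-7287 - 2665) - 9)) = √(16940 + (-9952 - 9)) = √(16940 - 9961) = √6979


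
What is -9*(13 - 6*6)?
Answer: 207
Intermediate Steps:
-9*(13 - 6*6) = -9*(13 - 36) = -9*(-23) = 207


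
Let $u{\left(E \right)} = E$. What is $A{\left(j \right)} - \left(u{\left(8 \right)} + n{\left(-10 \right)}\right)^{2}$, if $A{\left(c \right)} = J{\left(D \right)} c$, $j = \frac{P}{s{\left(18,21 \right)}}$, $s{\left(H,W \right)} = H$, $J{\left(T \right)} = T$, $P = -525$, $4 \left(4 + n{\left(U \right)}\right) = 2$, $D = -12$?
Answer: $\frac{1319}{4} \approx 329.75$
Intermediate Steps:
$n{\left(U \right)} = - \frac{7}{2}$ ($n{\left(U \right)} = -4 + \frac{1}{4} \cdot 2 = -4 + \frac{1}{2} = - \frac{7}{2}$)
$j = - \frac{175}{6}$ ($j = - \frac{525}{18} = \left(-525\right) \frac{1}{18} = - \frac{175}{6} \approx -29.167$)
$A{\left(c \right)} = - 12 c$
$A{\left(j \right)} - \left(u{\left(8 \right)} + n{\left(-10 \right)}\right)^{2} = \left(-12\right) \left(- \frac{175}{6}\right) - \left(8 - \frac{7}{2}\right)^{2} = 350 - \left(\frac{9}{2}\right)^{2} = 350 - \frac{81}{4} = \frac{1319}{4}$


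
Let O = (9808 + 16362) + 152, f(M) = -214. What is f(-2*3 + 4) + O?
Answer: 26108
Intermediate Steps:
O = 26322 (O = 26170 + 152 = 26322)
f(-2*3 + 4) + O = -214 + 26322 = 26108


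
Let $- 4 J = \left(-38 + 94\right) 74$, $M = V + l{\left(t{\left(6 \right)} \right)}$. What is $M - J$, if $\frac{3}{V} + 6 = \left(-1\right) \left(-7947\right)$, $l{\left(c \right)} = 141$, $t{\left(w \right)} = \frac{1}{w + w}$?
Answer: $\frac{3115520}{2647} \approx 1177.0$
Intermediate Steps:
$t{\left(w \right)} = \frac{1}{2 w}$
$V = \frac{1}{2647}$ ($V = \frac{3}{-6 - -7947} = \frac{3}{-6 + 7947} = \frac{3}{7941} = 3 \cdot \frac{1}{7941} = \frac{1}{2647} \approx 0.00037779$)
$M = \frac{373228}{2647}$ ($M = \frac{1}{2647} + 141 = \frac{373228}{2647} \approx 141.0$)
$J = -1036$ ($J = - \frac{\left(-38 + 94\right) 74}{4} = - \frac{56 \cdot 74}{4} = \left(- \frac{1}{4}\right) 4144 = -1036$)
$M - J = \frac{373228}{2647} - -1036 = \frac{373228}{2647} + 1036 = \frac{3115520}{2647}$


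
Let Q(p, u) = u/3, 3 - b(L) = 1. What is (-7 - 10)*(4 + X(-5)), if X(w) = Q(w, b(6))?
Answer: -238/3 ≈ -79.333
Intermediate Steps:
b(L) = 2 (b(L) = 3 - 1*1 = 3 - 1 = 2)
Q(p, u) = u/3 (Q(p, u) = u*(1/3) = u/3)
X(w) = 2/3 (X(w) = (1/3)*2 = 2/3)
(-7 - 10)*(4 + X(-5)) = (-7 - 10)*(4 + 2/3) = -17*14/3 = -238/3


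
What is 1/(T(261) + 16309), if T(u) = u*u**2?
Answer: 1/17795890 ≈ 5.6193e-8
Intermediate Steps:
T(u) = u**3
1/(T(261) + 16309) = 1/(261**3 + 16309) = 1/(17779581 + 16309) = 1/17795890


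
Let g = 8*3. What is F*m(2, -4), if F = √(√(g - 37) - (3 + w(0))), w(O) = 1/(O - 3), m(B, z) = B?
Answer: 2*√(-24 + 9*I*√13)/3 ≈ 1.9068 + 3.7819*I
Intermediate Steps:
g = 24
w(O) = 1/(-3 + O)
F = √(-8/3 + I*√13) (F = √(√(24 - 37) - (3 + 1/(-3 + 0))) = √(√(-13) - (3 + 1/(-3))) = √(I*√13 - (3 - ⅓)) = √(I*√13 - 1*8/3) = √(I*√13 - 8/3) = √(-8/3 + I*√13) ≈ 0.95338 + 1.8909*I)
F*m(2, -4) = (√(-24 + 9*I*√13)/3)*2 = 2*√(-24 + 9*I*√13)/3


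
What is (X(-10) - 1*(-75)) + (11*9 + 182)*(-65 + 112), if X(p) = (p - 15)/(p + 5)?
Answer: 13287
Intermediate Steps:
X(p) = (-15 + p)/(5 + p)
(X(-10) - 1*(-75)) + (11*9 + 182)*(-65 + 112) = ((-15 - 10)/(5 - 10) - 1*(-75)) + (11*9 + 182)*(-65 + 112) = (-25/(-5) + 75) + (99 + 182)*47 = (-1/5*(-25) + 75) + 281*47 = (5 + 75) + 13207 = 80 + 13207 = 13287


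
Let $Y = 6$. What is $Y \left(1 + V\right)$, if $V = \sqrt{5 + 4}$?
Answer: $24$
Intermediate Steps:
$V = 3$ ($V = \sqrt{9} = 3$)
$Y \left(1 + V\right) = 6 \left(1 + 3\right) = 6 \cdot 4 = 24$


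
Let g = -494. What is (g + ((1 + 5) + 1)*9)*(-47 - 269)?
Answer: 136196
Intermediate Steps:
(g + ((1 + 5) + 1)*9)*(-47 - 269) = (-494 + ((1 + 5) + 1)*9)*(-47 - 269) = (-494 + (6 + 1)*9)*(-316) = (-494 + 7*9)*(-316) = (-494 + 63)*(-316) = -431*(-316) = 136196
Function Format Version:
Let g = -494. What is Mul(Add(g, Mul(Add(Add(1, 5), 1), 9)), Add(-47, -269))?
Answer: 136196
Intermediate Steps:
Mul(Add(g, Mul(Add(Add(1, 5), 1), 9)), Add(-47, -269)) = Mul(Add(-494, Mul(Add(Add(1, 5), 1), 9)), Add(-47, -269)) = Mul(Add(-494, Mul(Add(6, 1), 9)), -316) = Mul(Add(-494, Mul(7, 9)), -316) = Mul(Add(-494, 63), -316) = Mul(-431, -316) = 136196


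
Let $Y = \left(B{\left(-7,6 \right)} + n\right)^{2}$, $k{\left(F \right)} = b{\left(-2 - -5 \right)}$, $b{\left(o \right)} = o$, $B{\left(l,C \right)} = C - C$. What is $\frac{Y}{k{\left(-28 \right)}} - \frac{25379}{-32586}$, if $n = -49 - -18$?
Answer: $\frac{10463761}{32586} \approx 321.11$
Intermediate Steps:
$B{\left(l,C \right)} = 0$
$n = -31$ ($n = -49 + 18 = -31$)
$k{\left(F \right)} = 3$ ($k{\left(F \right)} = -2 - -5 = -2 + 5 = 3$)
$Y = 961$ ($Y = \left(0 - 31\right)^{2} = \left(-31\right)^{2} = 961$)
$\frac{Y}{k{\left(-28 \right)}} - \frac{25379}{-32586} = \frac{961}{3} - \frac{25379}{-32586} = 961 \cdot \frac{1}{3} - - \frac{25379}{32586} = \frac{961}{3} + \frac{25379}{32586} = \frac{10463761}{32586}$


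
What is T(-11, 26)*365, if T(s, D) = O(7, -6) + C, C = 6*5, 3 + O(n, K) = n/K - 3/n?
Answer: 389455/42 ≈ 9272.7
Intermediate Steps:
O(n, K) = -3 - 3/n + n/K (O(n, K) = -3 + (n/K - 3/n) = -3 + (-3/n + n/K) = -3 - 3/n + n/K)
C = 30
T(s, D) = 1067/42 (T(s, D) = (-3 - 3/7 + 7/(-6)) + 30 = (-3 - 3*1/7 + 7*(-1/6)) + 30 = (-3 - 3/7 - 7/6) + 30 = -193/42 + 30 = 1067/42)
T(-11, 26)*365 = (1067/42)*365 = 389455/42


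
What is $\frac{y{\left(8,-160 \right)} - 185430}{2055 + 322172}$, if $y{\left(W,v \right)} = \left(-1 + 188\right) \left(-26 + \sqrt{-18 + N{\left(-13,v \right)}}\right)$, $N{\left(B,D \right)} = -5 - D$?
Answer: $- \frac{190292}{324227} + \frac{187 \sqrt{137}}{324227} \approx -0.58016$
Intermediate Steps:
$y{\left(W,v \right)} = -4862 + 187 \sqrt{-23 - v}$ ($y{\left(W,v \right)} = \left(-1 + 188\right) \left(-26 + \sqrt{-18 - \left(5 + v\right)}\right) = 187 \left(-26 + \sqrt{-23 - v}\right) = -4862 + 187 \sqrt{-23 - v}$)
$\frac{y{\left(8,-160 \right)} - 185430}{2055 + 322172} = \frac{\left(-4862 + 187 \sqrt{-23 - -160}\right) - 185430}{2055 + 322172} = \frac{\left(-4862 + 187 \sqrt{-23 + 160}\right) - 185430}{324227} = \left(\left(-4862 + 187 \sqrt{137}\right) - 185430\right) \frac{1}{324227} = \left(-190292 + 187 \sqrt{137}\right) \frac{1}{324227} = - \frac{190292}{324227} + \frac{187 \sqrt{137}}{324227}$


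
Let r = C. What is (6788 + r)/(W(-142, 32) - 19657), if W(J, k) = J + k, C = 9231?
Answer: -16019/19767 ≈ -0.81039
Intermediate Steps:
r = 9231
(6788 + r)/(W(-142, 32) - 19657) = (6788 + 9231)/((-142 + 32) - 19657) = 16019/(-110 - 19657) = 16019/(-19767) = 16019*(-1/19767) = -16019/19767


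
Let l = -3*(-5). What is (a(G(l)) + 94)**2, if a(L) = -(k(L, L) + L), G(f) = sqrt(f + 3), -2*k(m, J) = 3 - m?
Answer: 36643/4 - 1719*sqrt(2)/2 ≈ 7945.2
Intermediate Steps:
l = 15
k(m, J) = -3/2 + m/2 (k(m, J) = -(3 - m)/2 = -3/2 + m/2)
G(f) = sqrt(3 + f)
a(L) = 3/2 - 3*L/2 (a(L) = -((-3/2 + L/2) + L) = -(-3/2 + 3*L/2) = 3/2 - 3*L/2)
(a(G(l)) + 94)**2 = ((3/2 - 3*sqrt(3 + 15)/2) + 94)**2 = ((3/2 - 9*sqrt(2)/2) + 94)**2 = (191/2 - 9*sqrt(2)/2)**2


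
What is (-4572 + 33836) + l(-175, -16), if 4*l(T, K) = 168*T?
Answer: 21914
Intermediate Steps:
l(T, K) = 42*T (l(T, K) = (168*T)/4 = 42*T)
(-4572 + 33836) + l(-175, -16) = (-4572 + 33836) + 42*(-175) = 29264 - 7350 = 21914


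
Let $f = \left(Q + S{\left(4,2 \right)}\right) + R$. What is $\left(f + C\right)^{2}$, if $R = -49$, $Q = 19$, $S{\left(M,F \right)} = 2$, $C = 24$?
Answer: $16$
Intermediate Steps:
$f = -28$ ($f = \left(19 + 2\right) - 49 = 21 - 49 = -28$)
$\left(f + C\right)^{2} = \left(-28 + 24\right)^{2} = \left(-4\right)^{2} = 16$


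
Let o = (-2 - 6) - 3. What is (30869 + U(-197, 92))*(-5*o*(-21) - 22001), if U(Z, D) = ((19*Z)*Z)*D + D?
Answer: -1571576717508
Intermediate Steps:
o = -11 (o = -8 - 3 = -11)
U(Z, D) = D + 19*D*Z**2 (U(Z, D) = (19*Z**2)*D + D = 19*D*Z**2 + D = D + 19*D*Z**2)
(30869 + U(-197, 92))*(-5*o*(-21) - 22001) = (30869 + 92*(1 + 19*(-197)**2))*(-5*(-11)*(-21) - 22001) = (30869 + 92*(1 + 19*38809))*(55*(-21) - 22001) = (30869 + 92*(1 + 737371))*(-1155 - 22001) = (30869 + 92*737372)*(-23156) = (30869 + 67838224)*(-23156) = 67869093*(-23156) = -1571576717508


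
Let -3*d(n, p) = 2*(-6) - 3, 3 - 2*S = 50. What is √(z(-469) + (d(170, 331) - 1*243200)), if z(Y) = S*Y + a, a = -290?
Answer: I*√929854/2 ≈ 482.14*I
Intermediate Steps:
S = -47/2 (S = 3/2 - ½*50 = 3/2 - 25 = -47/2 ≈ -23.500)
d(n, p) = 5 (d(n, p) = -(2*(-6) - 3)/3 = -(-12 - 3)/3 = -⅓*(-15) = 5)
z(Y) = -290 - 47*Y/2 (z(Y) = -47*Y/2 - 290 = -290 - 47*Y/2)
√(z(-469) + (d(170, 331) - 1*243200)) = √((-290 - 47/2*(-469)) + (5 - 1*243200)) = √((-290 + 22043/2) + (5 - 243200)) = √(21463/2 - 243195) = √(-464927/2) = I*√929854/2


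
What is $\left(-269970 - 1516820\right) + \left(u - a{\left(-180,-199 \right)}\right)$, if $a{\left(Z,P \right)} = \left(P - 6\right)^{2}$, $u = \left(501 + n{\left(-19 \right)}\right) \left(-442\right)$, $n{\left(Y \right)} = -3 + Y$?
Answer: $-2040533$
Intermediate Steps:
$u = -211718$ ($u = \left(501 - 22\right) \left(-442\right) = 479 \left(-442\right) = -211718$)
$a{\left(Z,P \right)} = \left(-6 + P\right)^{2}$
$\left(-269970 - 1516820\right) + \left(u - a{\left(-180,-199 \right)}\right) = \left(-269970 - 1516820\right) - \left(211718 + \left(-6 - 199\right)^{2}\right) = -1786790 - 253743 = -2040533$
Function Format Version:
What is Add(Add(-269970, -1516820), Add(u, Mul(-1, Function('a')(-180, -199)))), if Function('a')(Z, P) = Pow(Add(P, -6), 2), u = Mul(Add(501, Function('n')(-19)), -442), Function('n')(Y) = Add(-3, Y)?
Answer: -2040533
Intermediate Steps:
u = -211718 (u = Mul(Add(501, Add(-3, -19)), -442) = Mul(Add(501, -22), -442) = Mul(479, -442) = -211718)
Function('a')(Z, P) = Pow(Add(-6, P), 2)
Add(Add(-269970, -1516820), Add(u, Mul(-1, Function('a')(-180, -199)))) = Add(Add(-269970, -1516820), Add(-211718, Mul(-1, Pow(Add(-6, -199), 2)))) = Add(-1786790, Add(-211718, Mul(-1, Pow(-205, 2)))) = Add(-1786790, Add(-211718, Mul(-1, 42025))) = Add(-1786790, Add(-211718, -42025)) = Add(-1786790, -253743) = -2040533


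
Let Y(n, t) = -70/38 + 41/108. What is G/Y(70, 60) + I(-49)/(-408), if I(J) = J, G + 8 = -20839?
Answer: 17453589001/1224408 ≈ 14255.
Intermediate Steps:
G = -20847 (G = -8 - 20839 = -20847)
Y(n, t) = -3001/2052 (Y(n, t) = -70*1/38 + 41*(1/108) = -35/19 + 41/108 = -3001/2052)
G/Y(70, 60) + I(-49)/(-408) = -20847/(-3001/2052) - 49/(-408) = -20847*(-2052/3001) - 49*(-1/408) = 42778044/3001 + 49/408 = 17453589001/1224408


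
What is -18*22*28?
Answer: -11088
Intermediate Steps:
-18*22*28 = -396*28 = -11088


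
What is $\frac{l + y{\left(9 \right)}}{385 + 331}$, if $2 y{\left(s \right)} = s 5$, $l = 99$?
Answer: $\frac{243}{1432} \approx 0.16969$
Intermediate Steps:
$y{\left(s \right)} = \frac{5 s}{2}$ ($y{\left(s \right)} = \frac{s 5}{2} = \frac{5 s}{2}$)
$\frac{l + y{\left(9 \right)}}{385 + 331} = \frac{99 + \frac{5}{2} \cdot 9}{385 + 331} = \frac{99 + \frac{45}{2}}{716} = \frac{243}{2} \cdot \frac{1}{716} = \frac{243}{1432}$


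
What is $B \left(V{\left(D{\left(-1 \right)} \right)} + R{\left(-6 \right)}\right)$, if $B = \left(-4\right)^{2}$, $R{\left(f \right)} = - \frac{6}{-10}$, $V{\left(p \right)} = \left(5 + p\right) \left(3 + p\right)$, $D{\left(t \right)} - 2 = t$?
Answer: $\frac{1968}{5} \approx 393.6$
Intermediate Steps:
$D{\left(t \right)} = 2 + t$
$V{\left(p \right)} = \left(3 + p\right) \left(5 + p\right)$
$R{\left(f \right)} = \frac{3}{5}$ ($R{\left(f \right)} = - \frac{6 \left(-1\right)}{10} = \left(-1\right) \left(- \frac{3}{5}\right) = \frac{3}{5}$)
$B = 16$
$B \left(V{\left(D{\left(-1 \right)} \right)} + R{\left(-6 \right)}\right) = 16 \left(\left(15 + \left(2 - 1\right)^{2} + 8 \left(2 - 1\right)\right) + \frac{3}{5}\right) = 16 \left(\left(15 + 1^{2} + 8 \cdot 1\right) + \frac{3}{5}\right) = 16 \left(\left(15 + 1 + 8\right) + \frac{3}{5}\right) = 16 \left(24 + \frac{3}{5}\right) = 16 \cdot \frac{123}{5} = \frac{1968}{5}$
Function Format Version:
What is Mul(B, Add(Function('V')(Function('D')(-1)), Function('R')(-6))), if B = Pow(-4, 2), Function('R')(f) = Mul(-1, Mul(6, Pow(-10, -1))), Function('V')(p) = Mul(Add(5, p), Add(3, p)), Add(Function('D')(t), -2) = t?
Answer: Rational(1968, 5) ≈ 393.60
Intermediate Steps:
Function('D')(t) = Add(2, t)
Function('V')(p) = Mul(Add(3, p), Add(5, p))
Function('R')(f) = Rational(3, 5) (Function('R')(f) = Mul(-1, Mul(6, Rational(-1, 10))) = Mul(-1, Rational(-3, 5)) = Rational(3, 5))
B = 16
Mul(B, Add(Function('V')(Function('D')(-1)), Function('R')(-6))) = Mul(16, Add(Add(15, Pow(Add(2, -1), 2), Mul(8, Add(2, -1))), Rational(3, 5))) = Mul(16, Add(Add(15, Pow(1, 2), Mul(8, 1)), Rational(3, 5))) = Mul(16, Add(Add(15, 1, 8), Rational(3, 5))) = Mul(16, Add(24, Rational(3, 5))) = Mul(16, Rational(123, 5)) = Rational(1968, 5)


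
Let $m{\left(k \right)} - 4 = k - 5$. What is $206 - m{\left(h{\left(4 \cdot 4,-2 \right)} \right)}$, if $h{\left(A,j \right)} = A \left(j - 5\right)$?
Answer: $319$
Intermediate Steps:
$h{\left(A,j \right)} = A \left(-5 + j\right)$
$m{\left(k \right)} = -1 + k$ ($m{\left(k \right)} = 4 + \left(k - 5\right) = 4 + \left(-5 + k\right) = -1 + k$)
$206 - m{\left(h{\left(4 \cdot 4,-2 \right)} \right)} = 206 - \left(-1 + 4 \cdot 4 \left(-5 - 2\right)\right) = 206 - \left(-1 + 16 \left(-7\right)\right) = 206 - \left(-1 - 112\right) = 206 - -113 = 206 + 113 = 319$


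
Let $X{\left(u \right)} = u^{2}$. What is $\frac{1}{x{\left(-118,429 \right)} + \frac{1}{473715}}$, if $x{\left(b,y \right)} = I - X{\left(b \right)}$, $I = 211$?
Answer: $- \frac{473715}{6496053794} \approx -7.2923 \cdot 10^{-5}$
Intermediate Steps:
$x{\left(b,y \right)} = 211 - b^{2}$
$\frac{1}{x{\left(-118,429 \right)} + \frac{1}{473715}} = \frac{1}{\left(211 - \left(-118\right)^{2}\right) + \frac{1}{473715}} = \frac{1}{\left(211 - 13924\right) + \frac{1}{473715}} = \frac{1}{-13713 + \frac{1}{473715}} = \frac{1}{- \frac{6496053794}{473715}} = - \frac{473715}{6496053794}$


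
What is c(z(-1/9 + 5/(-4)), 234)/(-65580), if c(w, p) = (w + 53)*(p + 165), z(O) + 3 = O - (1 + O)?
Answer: -6517/21860 ≈ -0.29812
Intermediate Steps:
z(O) = -4 (z(O) = -3 + (O - (1 + O)) = -3 + (O + (-1 - O)) = -3 - 1 = -4)
c(w, p) = (53 + w)*(165 + p)
c(z(-1/9 + 5/(-4)), 234)/(-65580) = (8745 + 53*234 + 165*(-4) + 234*(-4))/(-65580) = (8745 + 12402 - 660 - 936)*(-1/65580) = 19551*(-1/65580) = -6517/21860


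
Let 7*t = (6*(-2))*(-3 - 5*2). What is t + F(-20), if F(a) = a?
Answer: 16/7 ≈ 2.2857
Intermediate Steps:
t = 156/7 (t = ((6*(-2))*(-3 - 5*2))/7 = (-12*(-3 - 10))/7 = (-12*(-13))/7 = (⅐)*156 = 156/7 ≈ 22.286)
t + F(-20) = 156/7 - 20 = 16/7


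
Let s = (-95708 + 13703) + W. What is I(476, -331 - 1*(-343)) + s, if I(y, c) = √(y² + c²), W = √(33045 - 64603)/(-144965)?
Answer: -82005 + 4*√14170 - I*√31558/144965 ≈ -81529.0 - 0.0012254*I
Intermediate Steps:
W = -I*√31558/144965 (W = √(-31558)*(-1/144965) = (I*√31558)*(-1/144965) = -I*√31558/144965 ≈ -0.0012254*I)
s = -82005 - I*√31558/144965 (s = (-95708 + 13703) - I*√31558/144965 = -82005 - I*√31558/144965 ≈ -82005.0 - 0.0012254*I)
I(y, c) = √(c² + y²)
I(476, -331 - 1*(-343)) + s = √((-331 - 1*(-343))² + 476²) + (-82005 - I*√31558/144965) = √((-331 + 343)² + 226576) + (-82005 - I*√31558/144965) = √(12² + 226576) + (-82005 - I*√31558/144965) = √(144 + 226576) + (-82005 - I*√31558/144965) = √226720 + (-82005 - I*√31558/144965) = 4*√14170 + (-82005 - I*√31558/144965) = -82005 + 4*√14170 - I*√31558/144965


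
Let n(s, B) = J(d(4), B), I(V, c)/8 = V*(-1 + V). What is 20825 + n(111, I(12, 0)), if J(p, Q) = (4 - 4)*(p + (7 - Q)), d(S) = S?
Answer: 20825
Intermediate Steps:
J(p, Q) = 0 (J(p, Q) = 0*(7 + p - Q) = 0)
I(V, c) = 8*V*(-1 + V) (I(V, c) = 8*(V*(-1 + V)) = 8*V*(-1 + V))
n(s, B) = 0
20825 + n(111, I(12, 0)) = 20825 + 0 = 20825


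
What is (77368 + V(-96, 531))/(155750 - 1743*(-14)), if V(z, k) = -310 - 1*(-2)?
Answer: 19265/45038 ≈ 0.42775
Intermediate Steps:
V(z, k) = -308 (V(z, k) = -310 + 2 = -308)
(77368 + V(-96, 531))/(155750 - 1743*(-14)) = (77368 - 308)/(155750 - 1743*(-14)) = 77060/(155750 + 24402) = 77060/180152 = 77060*(1/180152) = 19265/45038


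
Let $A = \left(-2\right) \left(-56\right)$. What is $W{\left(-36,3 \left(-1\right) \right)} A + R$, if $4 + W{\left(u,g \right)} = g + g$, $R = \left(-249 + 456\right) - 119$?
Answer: $-1032$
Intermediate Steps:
$A = 112$
$R = 88$ ($R = 207 - 119 = 88$)
$W{\left(u,g \right)} = -4 + 2 g$ ($W{\left(u,g \right)} = -4 + \left(g + g\right) = -4 + 2 g$)
$W{\left(-36,3 \left(-1\right) \right)} A + R = \left(-4 + 2 \cdot 3 \left(-1\right)\right) 112 + 88 = \left(-4 + 2 \left(-3\right)\right) 112 + 88 = \left(-4 - 6\right) 112 + 88 = \left(-10\right) 112 + 88 = -1120 + 88 = -1032$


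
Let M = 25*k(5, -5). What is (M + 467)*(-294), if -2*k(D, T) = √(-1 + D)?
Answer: -129948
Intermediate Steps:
k(D, T) = -√(-1 + D)/2
M = -25 (M = 25*(-√(-1 + 5)/2) = 25*(-√4/2) = 25*(-½*2) = 25*(-1) = -25)
(M + 467)*(-294) = (-25 + 467)*(-294) = 442*(-294) = -129948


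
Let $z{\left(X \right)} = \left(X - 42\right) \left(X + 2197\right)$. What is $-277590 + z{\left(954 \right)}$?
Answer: $2596122$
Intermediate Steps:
$z{\left(X \right)} = \left(-42 + X\right) \left(2197 + X\right)$
$-277590 + z{\left(954 \right)} = -277590 + \left(-92274 + 954^{2} + 2155 \cdot 954\right) = -277590 + \left(-92274 + 910116 + 2055870\right) = -277590 + 2873712 = 2596122$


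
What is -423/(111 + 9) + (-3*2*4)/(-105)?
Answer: -923/280 ≈ -3.2964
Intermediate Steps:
-423/(111 + 9) + (-3*2*4)/(-105) = -423/120 - 6*4*(-1/105) = -423*1/120 - 24*(-1/105) = -141/40 + 8/35 = -923/280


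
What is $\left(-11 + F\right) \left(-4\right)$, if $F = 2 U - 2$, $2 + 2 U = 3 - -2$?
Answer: $40$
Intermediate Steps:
$U = \frac{3}{2}$ ($U = -1 + \frac{3 - -2}{2} = -1 + \frac{3 + 2}{2} = -1 + \frac{1}{2} \cdot 5 = -1 + \frac{5}{2} = \frac{3}{2} \approx 1.5$)
$F = 1$ ($F = 2 \cdot \frac{3}{2} - 2 = 3 - 2 = 1$)
$\left(-11 + F\right) \left(-4\right) = \left(-11 + 1\right) \left(-4\right) = \left(-10\right) \left(-4\right) = 40$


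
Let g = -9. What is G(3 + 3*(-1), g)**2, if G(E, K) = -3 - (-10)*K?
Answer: 8649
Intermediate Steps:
G(E, K) = -3 + 10*K
G(3 + 3*(-1), g)**2 = (-3 + 10*(-9))**2 = (-3 - 90)**2 = (-93)**2 = 8649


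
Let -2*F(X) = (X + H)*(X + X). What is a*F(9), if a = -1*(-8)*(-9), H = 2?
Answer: 7128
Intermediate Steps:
F(X) = -X*(2 + X) (F(X) = -(X + 2)*(X + X)/2 = -(2 + X)*2*X/2 = -X*(2 + X))
a = -72 (a = 8*(-9) = -72)
a*F(9) = -(-72)*9*(2 + 9) = -(-72)*9*11 = -72*(-99) = 7128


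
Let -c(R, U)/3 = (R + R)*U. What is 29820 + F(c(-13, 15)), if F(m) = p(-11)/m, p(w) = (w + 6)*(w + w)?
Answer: 3488951/117 ≈ 29820.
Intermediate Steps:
p(w) = 2*w*(6 + w) (p(w) = (6 + w)*(2*w) = 2*w*(6 + w))
c(R, U) = -6*R*U (c(R, U) = -3*(R + R)*U = -3*2*R*U = -6*R*U)
F(m) = 110/m (F(m) = (2*(-11)*(6 - 11))/m = (2*(-11)*(-5))/m = 110/m)
29820 + F(c(-13, 15)) = 29820 + 110/((-6*(-13)*15)) = 29820 + 110/1170 = 29820 + 110*(1/1170) = 29820 + 11/117 = 3488951/117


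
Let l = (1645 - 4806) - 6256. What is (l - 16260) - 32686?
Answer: -58363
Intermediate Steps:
l = -9417 (l = -3161 - 6256 = -9417)
(l - 16260) - 32686 = (-9417 - 16260) - 32686 = -25677 - 32686 = -58363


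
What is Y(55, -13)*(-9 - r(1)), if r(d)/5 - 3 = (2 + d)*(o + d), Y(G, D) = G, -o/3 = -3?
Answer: -9570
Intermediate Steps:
o = 9 (o = -3*(-3) = 9)
r(d) = 15 + 5*(2 + d)*(9 + d) (r(d) = 15 + 5*((2 + d)*(9 + d)) = 15 + 5*(2 + d)*(9 + d))
Y(55, -13)*(-9 - r(1)) = 55*(-9 - (105 + 5*1² + 55*1)) = 55*(-9 - (105 + 5*1 + 55)) = 55*(-9 - (105 + 5 + 55)) = 55*(-9 - 1*165) = 55*(-9 - 165) = 55*(-174) = -9570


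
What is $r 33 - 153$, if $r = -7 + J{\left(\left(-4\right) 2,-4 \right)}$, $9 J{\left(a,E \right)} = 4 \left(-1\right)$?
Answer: $- \frac{1196}{3} \approx -398.67$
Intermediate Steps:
$J{\left(a,E \right)} = - \frac{4}{9}$ ($J{\left(a,E \right)} = \frac{4 \left(-1\right)}{9} = \frac{1}{9} \left(-4\right) = - \frac{4}{9}$)
$r = - \frac{67}{9}$ ($r = -7 - \frac{4}{9} = - \frac{67}{9} \approx -7.4444$)
$r 33 - 153 = \left(- \frac{67}{9}\right) 33 - 153 = - \frac{737}{3} - 153 = - \frac{1196}{3}$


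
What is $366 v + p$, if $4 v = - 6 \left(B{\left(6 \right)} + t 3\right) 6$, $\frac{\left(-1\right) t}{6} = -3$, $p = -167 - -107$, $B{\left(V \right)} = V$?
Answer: $-197700$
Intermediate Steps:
$p = -60$ ($p = -167 + 107 = -60$)
$t = 18$ ($t = \left(-6\right) \left(-3\right) = 18$)
$v = -540$ ($v = \frac{- 6 \left(6 + 18 \cdot 3\right) 6}{4} = \frac{- 6 \left(6 + 54\right) 6}{4} = \frac{\left(-6\right) 60 \cdot 6}{4} = \frac{\left(-360\right) 6}{4} = \frac{1}{4} \left(-2160\right) = -540$)
$366 v + p = 366 \left(-540\right) - 60 = -197640 - 60 = -197700$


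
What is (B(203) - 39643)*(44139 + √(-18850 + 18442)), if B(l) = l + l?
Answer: -1731881943 - 78474*I*√102 ≈ -1.7319e+9 - 7.9255e+5*I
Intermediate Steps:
B(l) = 2*l
(B(203) - 39643)*(44139 + √(-18850 + 18442)) = (2*203 - 39643)*(44139 + √(-18850 + 18442)) = (406 - 39643)*(44139 + √(-408)) = -39237*(44139 + 2*I*√102) = -1731881943 - 78474*I*√102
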